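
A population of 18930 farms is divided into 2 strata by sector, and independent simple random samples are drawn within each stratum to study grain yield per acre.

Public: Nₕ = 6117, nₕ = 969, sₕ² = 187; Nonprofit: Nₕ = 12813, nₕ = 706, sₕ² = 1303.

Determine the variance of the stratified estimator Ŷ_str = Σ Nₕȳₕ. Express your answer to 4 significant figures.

Var(Ŷ_str) = Σₕ Nₕ²(1 − fₕ)sₕ²/nₕ.
Public: 6117²·(1 − 969/6117)·187/969 = 6.0770785 × 10^6.
Nonprofit: 12813²·(1 − 706/12813)·1303/706 = 2.8630378 × 10^8.
Sum = 2.9238086 × 10^8.

2.924 × 10^8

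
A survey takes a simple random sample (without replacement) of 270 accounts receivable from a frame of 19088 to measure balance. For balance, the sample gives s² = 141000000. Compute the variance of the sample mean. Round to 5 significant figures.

514840

Under SRS without replacement, Var(ȳ) = (1 − f)·s²/n with f = n/N = 270/19088 = 0.01414501.
Var(ȳ) = (1 − 0.01414501)·141000000/270 = 0.98585499·522222.22 = 514835.38.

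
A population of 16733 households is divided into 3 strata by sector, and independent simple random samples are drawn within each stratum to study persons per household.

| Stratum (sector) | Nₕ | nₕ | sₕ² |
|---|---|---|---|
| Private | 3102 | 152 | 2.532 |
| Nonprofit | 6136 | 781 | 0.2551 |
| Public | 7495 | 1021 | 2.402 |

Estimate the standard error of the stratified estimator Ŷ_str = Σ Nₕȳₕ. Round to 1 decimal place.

526.6

Var(Ŷ_str) = Σₕ Nₕ²(1 − fₕ)sₕ²/nₕ.
Private: 3102²·(1 − 152/3102)·2.532/152 = 152434.73.
Nonprofit: 6136²·(1 − 781/6136)·0.2551/781 = 10732.583.
Public: 7495²·(1 − 1021/7495)·2.402/1021 = 114154.12.
Sum = 277321.43.
SE = √(277321.43) = 526.6.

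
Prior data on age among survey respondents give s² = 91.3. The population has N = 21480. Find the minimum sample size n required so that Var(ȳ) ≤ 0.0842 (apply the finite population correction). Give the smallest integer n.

Without fpc, n₀ = s²/D = 91.3/0.0842 = 1084.3230.
With fpc, (1 − n/N)·s²/n ≤ D requires n ≥ n₀/(1 + n₀/N) = 1084.3230/(1 + 1084.3230/21480) = 1032.2161.
Rounding up, n = 1033.

1033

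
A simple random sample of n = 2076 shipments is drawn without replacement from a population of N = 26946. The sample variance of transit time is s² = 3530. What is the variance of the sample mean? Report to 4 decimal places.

Under SRS without replacement, Var(ȳ) = (1 − f)·s²/n with f = n/N = 2076/26946 = 0.07704297.
Var(ȳ) = (1 − 0.07704297)·3530/2076 = 0.92295703·1.7003854 = 1.5693826.

1.5694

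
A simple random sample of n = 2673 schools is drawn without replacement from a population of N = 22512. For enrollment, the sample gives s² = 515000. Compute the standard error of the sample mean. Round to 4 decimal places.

13.0304

Under SRS without replacement, Var(ȳ) = (1 − f)·s²/n with f = n/N = 2673/22512 = 0.11873667.
Var(ȳ) = (1 − 0.11873667)·515000/2673 = 0.88126333·192.66741 = 169.79073.
SE(ȳ) = √(169.79073) = 13.0304.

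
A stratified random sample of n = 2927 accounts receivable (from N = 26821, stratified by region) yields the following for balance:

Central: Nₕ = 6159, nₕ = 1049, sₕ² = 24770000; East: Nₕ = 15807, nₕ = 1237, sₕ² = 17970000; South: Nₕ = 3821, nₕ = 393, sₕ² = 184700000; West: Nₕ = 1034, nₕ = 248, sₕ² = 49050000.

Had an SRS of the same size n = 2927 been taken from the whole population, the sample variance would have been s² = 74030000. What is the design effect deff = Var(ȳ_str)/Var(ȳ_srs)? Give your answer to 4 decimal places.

0.6420

Var(ȳ_str) = Σ Wₕ²(1−fₕ)sₕ²/nₕ with Wₕ = Nₕ/26821:
  Central: (6159/26821)²·(1−1049/6159)·24770000/1049 = 1033.0746
  East: (15807/26821)²·(1−1237/15807)·17970000/1237 = 4650.9048
  South: (3821/26821)²·(1−393/3821)·184700000/393 = 8557.4085
  West: (1034/26821)²·(1−248/1034)·49050000/248 = 223.45006
  → Var(ȳ_str) = 14464.838.
Var(ȳ_srs) = (1 − 2927/26821)·74030000/2927 = 22531.957.
deff = 14464.838 / 22531.957 = 0.6420.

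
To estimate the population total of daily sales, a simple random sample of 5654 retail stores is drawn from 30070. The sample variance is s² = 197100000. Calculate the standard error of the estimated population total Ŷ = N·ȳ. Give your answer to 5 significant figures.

Var(Ŷ) = N²·Var(ȳ) = N²·(1 − n/N)·s²/n.
f = 5654/30070 = 0.18802793; Var(ȳ) = 0.81197207·197100000/5654 = 28305.57.
Var(Ŷ) = 30070² · 28305.57 = 2.5594035 × 10^13.
SE(Ŷ) = √(2.5594035 × 10^13) = 5.0591 × 10^6.

5.0591 × 10^6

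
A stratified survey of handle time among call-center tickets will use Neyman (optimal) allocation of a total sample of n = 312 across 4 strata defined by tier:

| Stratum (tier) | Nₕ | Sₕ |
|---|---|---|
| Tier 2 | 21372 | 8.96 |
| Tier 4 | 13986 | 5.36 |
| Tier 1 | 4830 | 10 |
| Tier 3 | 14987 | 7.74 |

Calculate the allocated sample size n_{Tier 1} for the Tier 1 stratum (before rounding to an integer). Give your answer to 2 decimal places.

Neyman allocation: nₕ = n·NₕSₕ / Σⱼ NⱼSⱼ.
Σ NⱼSⱼ = 21372·8.96 + 13986·5.36 + 4830·10 + 14987·7.74 = 430757.46.
n_{Tier 1} = 312·4830·10 / 430757.46 = 34.98.

34.98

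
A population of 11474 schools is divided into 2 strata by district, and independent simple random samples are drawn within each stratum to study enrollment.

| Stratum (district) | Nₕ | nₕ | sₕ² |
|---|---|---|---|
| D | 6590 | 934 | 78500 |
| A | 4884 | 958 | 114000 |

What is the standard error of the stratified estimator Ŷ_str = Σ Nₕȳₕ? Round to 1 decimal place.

73582.8

Var(Ŷ_str) = Σₕ Nₕ²(1 − fₕ)sₕ²/nₕ.
D: 6590²·(1 − 934/6590)·78500/934 = 3.1326913 × 10^9.
A: 4884²·(1 − 958/4884)·114000/958 = 2.2817355 × 10^9.
Sum = 5.4144268 × 10^9.
SE = √(5.4144268 × 10^9) = 73582.8.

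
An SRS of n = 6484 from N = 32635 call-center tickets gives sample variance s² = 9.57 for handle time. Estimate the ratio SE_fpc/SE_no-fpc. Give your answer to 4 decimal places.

0.8952

f = n/N = 6484/32635 = 0.19868240.
SE_no-fpc = √(s²/n) = 0.038417975; SE_fpc = √((1−f)s²/n) = 0.034390367.
Ratio = √(1−f) = 0.89516345.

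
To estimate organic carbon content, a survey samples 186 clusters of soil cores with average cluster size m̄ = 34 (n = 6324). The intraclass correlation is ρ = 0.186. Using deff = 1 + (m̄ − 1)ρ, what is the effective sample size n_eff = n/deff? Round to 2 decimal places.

deff = 1 + (34 − 1)·0.186 = 1 + 6.138 = 7.138.
n_eff = 6324 / 7.138 = 885.96.

885.96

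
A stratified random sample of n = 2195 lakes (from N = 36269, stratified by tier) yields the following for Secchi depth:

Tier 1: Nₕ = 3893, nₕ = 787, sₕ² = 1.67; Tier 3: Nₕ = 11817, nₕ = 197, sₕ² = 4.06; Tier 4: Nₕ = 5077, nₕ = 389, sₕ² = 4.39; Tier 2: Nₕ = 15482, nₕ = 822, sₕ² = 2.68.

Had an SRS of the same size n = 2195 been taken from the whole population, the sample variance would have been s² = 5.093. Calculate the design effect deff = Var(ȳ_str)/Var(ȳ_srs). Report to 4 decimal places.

Var(ȳ_str) = Σ Wₕ²(1−fₕ)sₕ²/nₕ with Wₕ = Nₕ/36269:
  Tier 1: (3893/36269)²·(1−787/3893)·1.67/787 = 1.9505471 × 10^-5
  Tier 3: (11817/36269)²·(1−197/11817)·4.06/197 = 0.0021513051
  Tier 4: (5077/36269)²·(1−389/5077)·4.39/389 = 2.0419191 × 10^-4
  Tier 2: (15482/36269)²·(1−822/15482)·2.68/822 = 5.6253927 × 10^-4
  → Var(ȳ_str) = 0.0029375418.
Var(ȳ_srs) = (1 − 2195/36269)·5.093/2195 = 0.0021798504.
deff = 0.0029375418 / 0.0021798504 = 1.3476.

1.3476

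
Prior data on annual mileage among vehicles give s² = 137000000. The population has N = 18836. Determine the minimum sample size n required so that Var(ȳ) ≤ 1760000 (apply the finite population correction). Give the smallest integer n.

78

Without fpc, n₀ = s²/D = 137000000/1760000 = 77.8409.
With fpc, (1 − n/N)·s²/n ≤ D requires n ≥ n₀/(1 + n₀/N) = 77.8409/(1 + 77.8409/18836) = 77.5205.
Rounding up, n = 78.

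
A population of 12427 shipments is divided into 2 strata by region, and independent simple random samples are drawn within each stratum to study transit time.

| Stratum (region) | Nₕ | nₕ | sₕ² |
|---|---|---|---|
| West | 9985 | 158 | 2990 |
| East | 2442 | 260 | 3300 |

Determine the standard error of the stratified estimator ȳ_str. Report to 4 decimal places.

Var(ȳ_str) = Σₕ Wₕ²(1 − fₕ)sₕ²/nₕ with Wₕ = Nₕ/N, N = 12427.
West: Wₕ = 0.80349240; term = 0.80349240²·(1 − 0.01582374)·2990/158 = 12.024043.
East: Wₕ = 0.19650760; term = 0.19650760²·(1 − 0.10647011)·3300/260 = 0.43793373.
Sum = 12.461977.
SE = √(12.461977) = 3.5302.

3.5302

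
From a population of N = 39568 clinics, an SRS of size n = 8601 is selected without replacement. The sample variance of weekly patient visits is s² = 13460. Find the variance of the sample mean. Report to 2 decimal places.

1.22

Under SRS without replacement, Var(ȳ) = (1 − f)·s²/n with f = n/N = 8601/39568 = 0.21737262.
Var(ȳ) = (1 − 0.21737262)·13460/8601 = 0.78262738·1.5649343 = 1.2247604.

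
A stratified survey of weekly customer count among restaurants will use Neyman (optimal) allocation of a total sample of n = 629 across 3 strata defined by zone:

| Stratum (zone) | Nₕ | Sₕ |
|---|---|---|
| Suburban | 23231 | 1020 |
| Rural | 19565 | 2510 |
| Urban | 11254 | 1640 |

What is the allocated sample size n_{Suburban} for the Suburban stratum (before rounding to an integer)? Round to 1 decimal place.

Neyman allocation: nₕ = n·NₕSₕ / Σⱼ NⱼSⱼ.
Σ NⱼSⱼ = 23231·1020 + 19565·2510 + 11254·1640 = 9.126033 × 10^7.
n_{Suburban} = 629·23231·1020 / (9.126033 × 10^7) = 163.3.

163.3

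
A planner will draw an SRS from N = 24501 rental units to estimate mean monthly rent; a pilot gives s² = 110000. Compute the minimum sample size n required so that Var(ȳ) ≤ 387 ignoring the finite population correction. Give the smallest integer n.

Without fpc, n₀ = s²/D = 110000/387 = 284.2377.
Rounding up, n = 285.

285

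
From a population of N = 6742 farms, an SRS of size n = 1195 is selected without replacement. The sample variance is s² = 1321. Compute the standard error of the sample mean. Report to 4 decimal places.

Under SRS without replacement, Var(ȳ) = (1 − f)·s²/n with f = n/N = 1195/6742 = 0.17724711.
Var(ȳ) = (1 − 0.17724711)·1321/1195 = 0.82275289·1.1054393 = 0.90950341.
SE(ȳ) = √(0.90950341) = 0.9537.

0.9537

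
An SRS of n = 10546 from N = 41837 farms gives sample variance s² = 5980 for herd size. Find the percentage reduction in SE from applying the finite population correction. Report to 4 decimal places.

f = n/N = 10546/41837 = 0.25207352.
SE_no-fpc = √(s²/n) = 0.75302034; SE_fpc = √((1−f)s²/n) = 0.65123264.
Ratio = √(1−f) = 0.86482743. Reduction = 100·(1 − 0.86482743) = 13.5173%.

13.5173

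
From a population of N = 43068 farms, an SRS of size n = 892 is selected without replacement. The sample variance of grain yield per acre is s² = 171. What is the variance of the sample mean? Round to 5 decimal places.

0.18773

Under SRS without replacement, Var(ȳ) = (1 − f)·s²/n with f = n/N = 892/43068 = 0.02071143.
Var(ȳ) = (1 − 0.02071143)·171/892 = 0.97928857·0.19170404 = 0.18773357.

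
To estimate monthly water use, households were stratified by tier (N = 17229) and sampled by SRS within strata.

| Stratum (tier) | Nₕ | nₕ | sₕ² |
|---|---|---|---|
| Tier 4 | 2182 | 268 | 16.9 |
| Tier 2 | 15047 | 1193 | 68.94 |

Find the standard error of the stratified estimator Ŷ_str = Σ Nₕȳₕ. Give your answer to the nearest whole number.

3509

Var(Ŷ_str) = Σₕ Nₕ²(1 − fₕ)sₕ²/nₕ.
Tier 4: 2182²·(1 − 268/2182)·16.9/268 = 263359.26.
Tier 2: 15047²·(1 − 1193/15047)·68.94/1193 = 1.2046363 × 10^7.
Sum = 1.2309722 × 10^7.
SE = √(1.2309722 × 10^7) = 3509.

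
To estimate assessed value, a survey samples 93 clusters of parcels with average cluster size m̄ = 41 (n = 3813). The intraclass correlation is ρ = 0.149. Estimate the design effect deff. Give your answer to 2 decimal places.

6.96

deff = 1 + (41 − 1)·0.149 = 1 + 5.96 = 6.96.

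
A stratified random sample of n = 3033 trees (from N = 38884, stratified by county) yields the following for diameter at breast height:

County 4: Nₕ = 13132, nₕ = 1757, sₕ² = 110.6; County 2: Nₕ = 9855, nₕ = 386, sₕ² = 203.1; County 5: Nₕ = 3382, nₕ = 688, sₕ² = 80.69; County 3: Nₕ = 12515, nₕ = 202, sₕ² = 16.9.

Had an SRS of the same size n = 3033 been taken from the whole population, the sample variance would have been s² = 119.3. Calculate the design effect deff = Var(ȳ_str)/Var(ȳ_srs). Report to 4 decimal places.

1.3215

Var(ȳ_str) = Σ Wₕ²(1−fₕ)sₕ²/nₕ with Wₕ = Nₕ/38884:
  County 4: (13132/38884)²·(1−1757/13132)·110.6/1757 = 0.0062190461
  County 2: (9855/38884)²·(1−386/9855)·203.1/386 = 0.032474427
  County 5: (3382/38884)²·(1−688/3382)·80.69/688 = 7.0674151 × 10^-4
  County 3: (12515/38884)²·(1−202/12515)·16.9/202 = 0.0085268417
  → Var(ȳ_str) = 0.047927056.
Var(ȳ_srs) = (1 − 3033/38884)·119.3/3033 = 0.036265893.
deff = 0.047927056 / 0.036265893 = 1.3215.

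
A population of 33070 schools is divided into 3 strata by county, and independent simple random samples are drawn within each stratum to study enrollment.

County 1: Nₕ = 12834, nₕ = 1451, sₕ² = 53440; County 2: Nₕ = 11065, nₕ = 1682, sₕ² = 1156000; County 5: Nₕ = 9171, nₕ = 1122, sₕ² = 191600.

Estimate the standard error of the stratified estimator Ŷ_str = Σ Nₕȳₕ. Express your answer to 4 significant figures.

298900

Var(Ŷ_str) = Σₕ Nₕ²(1 − fₕ)sₕ²/nₕ.
County 1: 12834²·(1 − 1451/12834)·53440/1451 = 5.3804402 × 10^9.
County 2: 11065²·(1 − 1682/11065)·1156000/1682 = 7.1355093 × 10^10.
County 5: 9171²·(1 − 1122/9171)·191600/1122 = 1.2605535 × 10^10.
Sum = 8.9341068 × 10^10.
SE = √(8.9341068 × 10^10) = 298900.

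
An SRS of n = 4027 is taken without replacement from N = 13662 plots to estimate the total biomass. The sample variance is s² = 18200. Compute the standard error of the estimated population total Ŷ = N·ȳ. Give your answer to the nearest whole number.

24391

Var(Ŷ) = N²·Var(ȳ) = N²·(1 − n/N)·s²/n.
f = 4027/13662 = 0.29475919; Var(ȳ) = 0.70524081·18200/4027 = 3.1873312.
Var(Ŷ) = 13662² · 3.1873312 = 5.9491615 × 10^8.
SE(Ŷ) = √(5.9491615 × 10^8) = 24391.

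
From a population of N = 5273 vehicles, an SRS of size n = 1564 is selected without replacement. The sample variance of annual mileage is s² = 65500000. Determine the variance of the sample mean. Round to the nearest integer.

Under SRS without replacement, Var(ȳ) = (1 − f)·s²/n with f = n/N = 1564/5273 = 0.29660535.
Var(ȳ) = (1 − 0.29660535)·65500000/1564 = 0.70339465·41879.795 = 29458.024.

29458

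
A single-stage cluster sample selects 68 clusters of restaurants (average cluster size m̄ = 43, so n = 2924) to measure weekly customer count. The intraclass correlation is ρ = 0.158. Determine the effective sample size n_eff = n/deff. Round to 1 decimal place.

deff = 1 + (43 − 1)·0.158 = 1 + 6.636 = 7.636.
n_eff = 2924 / 7.636 = 382.9.

382.9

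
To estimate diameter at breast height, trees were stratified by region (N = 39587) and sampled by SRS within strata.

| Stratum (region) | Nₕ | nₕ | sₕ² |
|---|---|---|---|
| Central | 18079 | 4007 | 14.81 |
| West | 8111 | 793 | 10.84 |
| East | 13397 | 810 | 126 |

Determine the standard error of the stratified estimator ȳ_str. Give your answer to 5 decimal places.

Var(ȳ_str) = Σₕ Wₕ²(1 − fₕ)sₕ²/nₕ with Wₕ = Nₕ/N, N = 39587.
Central: Wₕ = 0.45669033; term = 0.45669033²·(1 − 0.22163836)·14.81/4007 = 6.0001315 × 10^-4.
West: Wₕ = 0.20489049; term = 0.20489049²·(1 − 0.09776846)·10.84/793 = 5.1774715 × 10^-4.
East: Wₕ = 0.33841918; term = 0.33841918²·(1 − 0.06046130)·126/810 = 0.016738253.
Sum = 0.017856013.
SE = √(0.017856013) = 0.13363.

0.13363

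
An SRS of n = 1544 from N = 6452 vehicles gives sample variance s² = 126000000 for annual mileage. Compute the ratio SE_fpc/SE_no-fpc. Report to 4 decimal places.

f = n/N = 1544/6452 = 0.23930564.
SE_no-fpc = √(s²/n) = 285.66802; SE_fpc = √((1−f)s²/n) = 249.15335.
Ratio = √(1−f) = 0.87217794.

0.8722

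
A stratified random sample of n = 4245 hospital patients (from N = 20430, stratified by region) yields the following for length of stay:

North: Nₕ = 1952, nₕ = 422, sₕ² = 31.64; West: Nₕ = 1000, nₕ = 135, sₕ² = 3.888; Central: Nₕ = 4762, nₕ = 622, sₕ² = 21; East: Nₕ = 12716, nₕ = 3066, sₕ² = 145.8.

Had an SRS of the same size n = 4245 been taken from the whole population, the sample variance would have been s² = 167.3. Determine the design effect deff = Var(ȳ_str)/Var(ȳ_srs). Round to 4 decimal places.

0.5179

Var(ȳ_str) = Σ Wₕ²(1−fₕ)sₕ²/nₕ with Wₕ = Nₕ/20430:
  North: (1952/20430)²·(1−422/1952)·31.64/422 = 5.3648617 × 10^-4
  West: (1000/20430)²·(1−135/1000)·3.888/135 = 5.9685916 × 10^-5
  Central: (4762/20430)²·(1−622/4762)·21/622 = 0.0015947107
  East: (12716/20430)²·(1−3066/12716)·145.8/3066 = 0.013980621
  → Var(ȳ_str) = 0.016171504.
Var(ȳ_srs) = (1 − 4245/20430)·167.3/4245 = 0.031222134.
deff = 0.016171504 / 0.031222134 = 0.5179.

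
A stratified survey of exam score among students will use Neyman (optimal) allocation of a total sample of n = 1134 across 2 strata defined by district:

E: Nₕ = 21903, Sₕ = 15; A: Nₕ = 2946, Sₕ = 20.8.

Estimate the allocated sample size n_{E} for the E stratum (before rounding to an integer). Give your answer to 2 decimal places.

Neyman allocation: nₕ = n·NₕSₕ / Σⱼ NⱼSⱼ.
Σ NⱼSⱼ = 21903·15 + 2946·20.8 = 389821.8.
n_{E} = 1134·21903·15 / 389821.8 = 955.74.

955.74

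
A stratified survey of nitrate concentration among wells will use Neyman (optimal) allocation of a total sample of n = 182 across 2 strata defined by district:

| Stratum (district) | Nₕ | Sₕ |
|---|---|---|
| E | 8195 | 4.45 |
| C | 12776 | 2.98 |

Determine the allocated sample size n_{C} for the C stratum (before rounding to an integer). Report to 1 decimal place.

Neyman allocation: nₕ = n·NₕSₕ / Σⱼ NⱼSⱼ.
Σ NⱼSⱼ = 8195·4.45 + 12776·2.98 = 74540.23.
n_{C} = 182·12776·2.98 / 74540.23 = 93.0.

93.0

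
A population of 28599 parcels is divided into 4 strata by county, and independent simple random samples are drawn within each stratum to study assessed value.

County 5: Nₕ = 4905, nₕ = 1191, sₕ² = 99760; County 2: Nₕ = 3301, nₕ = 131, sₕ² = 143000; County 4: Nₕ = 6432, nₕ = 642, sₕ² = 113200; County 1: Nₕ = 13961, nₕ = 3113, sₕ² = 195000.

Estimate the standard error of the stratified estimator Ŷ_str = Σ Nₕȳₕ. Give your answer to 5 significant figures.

Var(Ŷ_str) = Σₕ Nₕ²(1 − fₕ)sₕ²/nₕ.
County 5: 4905²·(1 − 1191/4905)·99760/1191 = 1.5258983 × 10^9.
County 2: 3301²·(1 − 131/3301)·143000/131 = 1.142272 × 10^10.
County 4: 6432²·(1 − 642/6432)·113200/642 = 6.566531 × 10^9.
County 1: 13961²·(1 − 3113/13961)·195000/3113 = 9.4868426 × 10^9.
Sum = 2.9001992 × 10^10.
SE = √(2.9001992 × 10^10) = 170300.

170300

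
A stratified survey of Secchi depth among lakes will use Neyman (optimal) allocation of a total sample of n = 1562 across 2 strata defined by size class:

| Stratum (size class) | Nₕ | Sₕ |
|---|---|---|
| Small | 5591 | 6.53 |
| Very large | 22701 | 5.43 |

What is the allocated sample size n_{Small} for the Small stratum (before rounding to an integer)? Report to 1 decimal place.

356.9

Neyman allocation: nₕ = n·NₕSₕ / Σⱼ NⱼSⱼ.
Σ NⱼSⱼ = 5591·6.53 + 22701·5.43 = 159775.66.
n_{Small} = 1562·5591·6.53 / 159775.66 = 356.9.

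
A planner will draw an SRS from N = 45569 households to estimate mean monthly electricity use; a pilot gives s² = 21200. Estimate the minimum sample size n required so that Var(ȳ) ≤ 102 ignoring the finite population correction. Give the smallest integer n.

208

Without fpc, n₀ = s²/D = 21200/102 = 207.8431.
Rounding up, n = 208.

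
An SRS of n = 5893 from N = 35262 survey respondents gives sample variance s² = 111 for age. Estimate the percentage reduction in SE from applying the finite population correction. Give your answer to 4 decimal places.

8.7378

f = n/N = 5893/35262 = 0.16712041.
SE_no-fpc = √(s²/n) = 0.13724397; SE_fpc = √((1−f)s²/n) = 0.12525192.
Ratio = √(1−f) = 0.91262237. Reduction = 100·(1 − 0.91262237) = 8.7378%.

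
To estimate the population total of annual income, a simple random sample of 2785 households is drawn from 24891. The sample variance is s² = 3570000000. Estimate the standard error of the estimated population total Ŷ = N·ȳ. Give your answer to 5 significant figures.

2.6558 × 10^7

Var(Ŷ) = N²·Var(ȳ) = N²·(1 − n/N)·s²/n.
f = 2785/24891 = 0.11188783; Var(ȳ) = 0.88811217·3570000000/2785 = 1.1384418 × 10^6.
Var(Ŷ) = 24891² · (1.1384418 × 10^6) = 7.0533514 × 10^14.
SE(Ŷ) = √(7.0533514 × 10^14) = 2.6558 × 10^7.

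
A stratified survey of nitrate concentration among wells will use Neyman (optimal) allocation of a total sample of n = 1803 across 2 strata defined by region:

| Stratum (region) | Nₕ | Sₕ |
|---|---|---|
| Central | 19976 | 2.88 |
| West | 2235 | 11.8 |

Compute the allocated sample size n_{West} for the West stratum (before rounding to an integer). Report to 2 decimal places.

566.73

Neyman allocation: nₕ = n·NₕSₕ / Σⱼ NⱼSⱼ.
Σ NⱼSⱼ = 19976·2.88 + 2235·11.8 = 83903.88.
n_{West} = 1803·2235·11.8 / 83903.88 = 566.73.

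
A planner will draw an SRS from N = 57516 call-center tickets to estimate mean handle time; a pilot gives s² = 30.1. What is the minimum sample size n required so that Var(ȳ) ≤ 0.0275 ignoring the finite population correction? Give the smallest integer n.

1095

Without fpc, n₀ = s²/D = 30.1/0.0275 = 1094.5455.
Rounding up, n = 1095.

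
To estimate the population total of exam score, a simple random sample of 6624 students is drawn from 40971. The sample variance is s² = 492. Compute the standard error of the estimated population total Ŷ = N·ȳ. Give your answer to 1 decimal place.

10223.6

Var(Ŷ) = N²·Var(ȳ) = N²·(1 − n/N)·s²/n.
f = 6624/40971 = 0.16167533; Var(ȳ) = 0.83832467·492/6624 = 0.062266869.
Var(Ŷ) = 40971² · 0.062266869 = 1.0452259 × 10^8.
SE(Ŷ) = √(1.0452259 × 10^8) = 10223.6.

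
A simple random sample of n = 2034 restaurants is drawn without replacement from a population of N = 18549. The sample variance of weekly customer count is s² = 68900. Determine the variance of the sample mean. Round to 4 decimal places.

30.1597

Under SRS without replacement, Var(ȳ) = (1 − f)·s²/n with f = n/N = 2034/18549 = 0.10965551.
Var(ȳ) = (1 − 0.10965551)·68900/2034 = 0.89034449·33.87414 = 30.159654.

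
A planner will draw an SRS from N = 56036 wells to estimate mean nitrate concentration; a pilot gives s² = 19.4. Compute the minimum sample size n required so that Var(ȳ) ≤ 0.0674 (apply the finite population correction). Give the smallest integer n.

287

Without fpc, n₀ = s²/D = 19.4/0.0674 = 287.8338.
With fpc, (1 − n/N)·s²/n ≤ D requires n ≥ n₀/(1 + n₀/N) = 287.8338/(1 + 287.8338/56036) = 286.3629.
Rounding up, n = 287.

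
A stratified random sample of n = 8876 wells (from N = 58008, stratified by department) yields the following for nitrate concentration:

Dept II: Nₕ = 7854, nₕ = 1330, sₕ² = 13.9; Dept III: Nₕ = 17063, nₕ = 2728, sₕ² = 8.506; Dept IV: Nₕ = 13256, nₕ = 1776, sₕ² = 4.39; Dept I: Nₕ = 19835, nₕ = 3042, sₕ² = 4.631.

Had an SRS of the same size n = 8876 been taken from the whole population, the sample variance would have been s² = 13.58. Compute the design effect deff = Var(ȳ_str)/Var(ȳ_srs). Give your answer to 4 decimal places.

0.5003

Var(ȳ_str) = Σ Wₕ²(1−fₕ)sₕ²/nₕ with Wₕ = Nₕ/58008:
  Dept II: (7854/58008)²·(1−1330/7854)·13.9/1330 = 1.5914472 × 10^-4
  Dept III: (17063/58008)²·(1−2728/17063)·8.506/2728 = 2.2665135 × 10^-4
  Dept IV: (13256/58008)²·(1−1776/13256)·4.39/1776 = 1.1178928 × 10^-4
  Dept I: (19835/58008)²·(1−3042/19835)·4.631/3042 = 1.506955 × 10^-4
  → Var(ȳ_str) = 6.4828085 × 10^-4.
Var(ȳ_srs) = (1 − 8876/58008)·13.58/8876 = 0.0012958628.
deff = (6.4828085 × 10^-4) / 0.0012958628 = 0.5003.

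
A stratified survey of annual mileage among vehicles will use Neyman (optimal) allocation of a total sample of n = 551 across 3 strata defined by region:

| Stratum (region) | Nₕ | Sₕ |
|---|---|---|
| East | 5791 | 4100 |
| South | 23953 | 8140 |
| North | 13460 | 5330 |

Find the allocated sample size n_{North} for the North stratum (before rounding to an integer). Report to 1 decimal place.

136.1

Neyman allocation: nₕ = n·NₕSₕ / Σⱼ NⱼSⱼ.
Σ NⱼSⱼ = 5791·4100 + 23953·8140 + 13460·5330 = 2.9046232 × 10^8.
n_{North} = 551·13460·5330 / (2.9046232 × 10^8) = 136.1.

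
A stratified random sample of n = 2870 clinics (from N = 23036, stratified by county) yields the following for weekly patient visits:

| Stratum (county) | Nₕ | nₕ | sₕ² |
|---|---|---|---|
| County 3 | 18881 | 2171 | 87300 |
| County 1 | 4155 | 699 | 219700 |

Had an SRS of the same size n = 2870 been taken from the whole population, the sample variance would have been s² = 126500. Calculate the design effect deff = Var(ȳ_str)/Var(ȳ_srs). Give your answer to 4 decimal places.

0.8400

Var(ȳ_str) = Σ Wₕ²(1−fₕ)sₕ²/nₕ with Wₕ = Nₕ/23036:
  County 3: (18881/23036)²·(1−2171/18881)·87300/2171 = 23.907916
  County 1: (4155/23036)²·(1−699/4155)·219700/699 = 8.5051799
  → Var(ȳ_str) = 32.413096.
Var(ȳ_srs) = (1 − 2870/23036)·126500/2870 = 38.58525.
deff = 32.413096 / 38.58525 = 0.8400.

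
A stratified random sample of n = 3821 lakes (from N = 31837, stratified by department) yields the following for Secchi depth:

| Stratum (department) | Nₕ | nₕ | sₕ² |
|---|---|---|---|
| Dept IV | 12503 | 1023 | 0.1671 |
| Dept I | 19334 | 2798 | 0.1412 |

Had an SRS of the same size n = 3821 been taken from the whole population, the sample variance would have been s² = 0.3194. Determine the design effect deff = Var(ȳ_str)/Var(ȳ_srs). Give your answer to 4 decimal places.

Var(ȳ_str) = Σ Wₕ²(1−fₕ)sₕ²/nₕ with Wₕ = Nₕ/31837:
  Dept IV: (12503/31837)²·(1−1023/12503)·0.1671/1023 = 2.3130907 × 10^-5
  Dept I: (19334/31837)²·(1−2798/19334)·0.1412/2798 = 1.5917501 × 10^-5
  → Var(ȳ_str) = 3.9048408 × 10^-5.
Var(ȳ_srs) = (1 − 3821/31837)·0.3194/3821 = 7.3558331 × 10^-5.
deff = (3.9048408 × 10^-5) / (7.3558331 × 10^-5) = 0.5308.

0.5308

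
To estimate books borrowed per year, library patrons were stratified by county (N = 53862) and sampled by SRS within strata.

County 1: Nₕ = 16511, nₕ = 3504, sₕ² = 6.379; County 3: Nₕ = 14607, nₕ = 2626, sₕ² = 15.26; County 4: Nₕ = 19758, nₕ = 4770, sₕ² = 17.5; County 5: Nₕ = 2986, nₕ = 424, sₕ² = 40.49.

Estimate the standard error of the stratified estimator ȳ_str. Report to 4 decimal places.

Var(ȳ_str) = Σₕ Wₕ²(1 − fₕ)sₕ²/nₕ with Wₕ = Nₕ/N, N = 53862.
County 1: Wₕ = 0.30654265; term = 0.30654265²·(1 − 0.21222215)·6.379/3504 = 1.3476406 × 10^-4.
County 3: Wₕ = 0.27119305; term = 0.27119305²·(1 − 0.17977682)·15.26/2626 = 3.5054918 × 10^-4.
County 4: Wₕ = 0.36682633; term = 0.36682633²·(1 − 0.24142120)·17.5/4770 = 3.74491 × 10^-4.
County 5: Wₕ = 0.05543797; term = 0.05543797²·(1 − 0.14199598)·40.49/424 = 2.5181749 × 10^-4.
Sum = 0.0011116217.
SE = √(0.0011116217) = 0.0333.

0.0333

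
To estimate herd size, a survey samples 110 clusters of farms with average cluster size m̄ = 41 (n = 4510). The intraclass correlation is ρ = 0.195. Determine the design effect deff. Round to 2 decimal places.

8.80

deff = 1 + (41 − 1)·0.195 = 1 + 7.8 = 8.8.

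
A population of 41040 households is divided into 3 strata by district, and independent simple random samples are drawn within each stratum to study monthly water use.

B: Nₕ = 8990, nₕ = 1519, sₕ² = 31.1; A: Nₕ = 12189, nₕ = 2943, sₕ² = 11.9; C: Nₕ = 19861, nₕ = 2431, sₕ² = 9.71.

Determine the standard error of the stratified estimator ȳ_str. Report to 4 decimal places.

0.0437

Var(ȳ_str) = Σₕ Wₕ²(1 − fₕ)sₕ²/nₕ with Wₕ = Nₕ/N, N = 41040.
B: Wₕ = 0.21905458; term = 0.21905458²·(1 − 0.16896552)·31.1/1519 = 8.1644388 × 10^-4.
A: Wₕ = 0.29700292; term = 0.29700292²·(1 − 0.24144721)·11.9/2943 = 2.7056023 × 10^-4.
C: Wₕ = 0.48394250; term = 0.48394250²·(1 − 0.12240068)·9.71/2431 = 8.2095257 × 10^-4.
Sum = 0.0019079567.
SE = √(0.0019079567) = 0.0437.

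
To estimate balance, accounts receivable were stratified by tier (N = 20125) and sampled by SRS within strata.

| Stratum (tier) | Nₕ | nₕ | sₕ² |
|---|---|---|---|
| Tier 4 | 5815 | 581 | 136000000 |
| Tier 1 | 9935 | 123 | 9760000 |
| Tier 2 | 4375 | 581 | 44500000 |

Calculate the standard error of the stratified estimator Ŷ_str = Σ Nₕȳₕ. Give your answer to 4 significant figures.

4.016 × 10^6

Var(Ŷ_str) = Σₕ Nₕ²(1 − fₕ)sₕ²/nₕ.
Tier 4: 5815²·(1 − 581/5815)·136000000/581 = 7.1243659 × 10^12.
Tier 1: 9935²·(1 − 123/9935)·9760000/123 = 7.7351745 × 10^12.
Tier 2: 4375²·(1 − 581/4375)·44500000/581 = 1.2713328 × 10^12.
Sum = 1.6130873 × 10^13.
SE = √(1.6130873 × 10^13) = 4.016 × 10^6.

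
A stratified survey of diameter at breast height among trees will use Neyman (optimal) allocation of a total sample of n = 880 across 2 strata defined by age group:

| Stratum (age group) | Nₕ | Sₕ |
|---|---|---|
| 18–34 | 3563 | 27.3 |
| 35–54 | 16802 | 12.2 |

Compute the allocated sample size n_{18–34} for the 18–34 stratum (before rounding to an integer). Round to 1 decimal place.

283.2

Neyman allocation: nₕ = n·NₕSₕ / Σⱼ NⱼSⱼ.
Σ NⱼSⱼ = 3563·27.3 + 16802·12.2 = 302254.3.
n_{18–34} = 880·3563·27.3 / 302254.3 = 283.2.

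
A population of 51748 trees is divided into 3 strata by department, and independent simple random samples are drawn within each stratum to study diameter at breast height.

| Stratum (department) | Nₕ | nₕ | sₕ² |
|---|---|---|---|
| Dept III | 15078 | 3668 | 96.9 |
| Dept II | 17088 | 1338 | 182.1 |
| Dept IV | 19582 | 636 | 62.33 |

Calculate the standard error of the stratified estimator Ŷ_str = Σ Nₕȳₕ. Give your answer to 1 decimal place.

8805.3

Var(Ŷ_str) = Σₕ Nₕ²(1 − fₕ)sₕ²/nₕ.
Dept III: 15078²·(1 − 3668/15078)·96.9/3668 = 4.5448948 × 10^6.
Dept II: 17088²·(1 − 1338/17088)·182.1/1338 = 3.6629048 × 10^7.
Dept IV: 19582²·(1 − 636/19582)·62.33/636 = 3.6359223 × 10^7.
Sum = 7.7533166 × 10^7.
SE = √(7.7533166 × 10^7) = 8805.3.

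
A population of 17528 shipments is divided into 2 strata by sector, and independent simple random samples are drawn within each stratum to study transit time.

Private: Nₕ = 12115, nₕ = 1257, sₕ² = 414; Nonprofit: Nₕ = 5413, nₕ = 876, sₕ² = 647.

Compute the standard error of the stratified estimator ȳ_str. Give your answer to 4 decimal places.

0.4473

Var(ȳ_str) = Σₕ Wₕ²(1 − fₕ)sₕ²/nₕ with Wₕ = Nₕ/N, N = 17528.
Private: Wₕ = 0.69117983; term = 0.69117983²·(1 − 0.10375567)·414/1257 = 0.14101769.
Nonprofit: Wₕ = 0.30882017; term = 0.30882017²·(1 − 0.16183263)·647/876 = 0.059039443.
Sum = 0.20005713.
SE = √(0.20005713) = 0.4473.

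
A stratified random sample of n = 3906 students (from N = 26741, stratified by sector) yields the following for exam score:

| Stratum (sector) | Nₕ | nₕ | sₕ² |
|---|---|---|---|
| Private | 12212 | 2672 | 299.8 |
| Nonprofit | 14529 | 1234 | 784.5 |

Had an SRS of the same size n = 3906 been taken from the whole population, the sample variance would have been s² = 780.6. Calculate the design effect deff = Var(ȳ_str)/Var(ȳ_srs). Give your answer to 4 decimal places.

1.1134

Var(ȳ_str) = Σ Wₕ²(1−fₕ)sₕ²/nₕ with Wₕ = Nₕ/26741:
  Private: (12212/26741)²·(1−2672/12212)·299.8/2672 = 0.018279952
  Nonprofit: (14529/26741)²·(1−1234/14529)·784.5/1234 = 0.17173016
  → Var(ȳ_str) = 0.19001011.
Var(ȳ_srs) = (1 − 3906/26741)·780.6/3906 = 0.17065526.
deff = 0.19001011 / 0.17065526 = 1.1134.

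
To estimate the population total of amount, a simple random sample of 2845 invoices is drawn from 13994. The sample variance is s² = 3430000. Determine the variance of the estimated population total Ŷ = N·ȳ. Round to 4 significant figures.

1.881 × 10^11

Var(Ŷ) = N²·Var(ȳ) = N²·(1 − n/N)·s²/n.
f = 2845/13994 = 0.20330141; Var(ȳ) = 0.79669859·3430000/2845 = 960.51886.
Var(Ŷ) = 13994² · 960.51886 = 1.8810036 × 10^11.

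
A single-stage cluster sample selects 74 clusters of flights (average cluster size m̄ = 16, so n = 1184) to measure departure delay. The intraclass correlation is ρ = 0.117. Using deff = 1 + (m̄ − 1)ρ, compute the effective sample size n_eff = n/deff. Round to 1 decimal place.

429.8

deff = 1 + (16 − 1)·0.117 = 1 + 1.755 = 2.755.
n_eff = 1184 / 2.755 = 429.8.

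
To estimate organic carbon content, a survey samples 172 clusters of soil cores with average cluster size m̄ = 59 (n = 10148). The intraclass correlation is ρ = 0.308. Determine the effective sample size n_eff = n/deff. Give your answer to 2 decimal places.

537.96

deff = 1 + (59 − 1)·0.308 = 1 + 17.864 = 18.864.
n_eff = 10148 / 18.864 = 537.96.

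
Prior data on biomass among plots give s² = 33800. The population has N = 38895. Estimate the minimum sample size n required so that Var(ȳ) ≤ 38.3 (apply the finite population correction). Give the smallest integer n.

Without fpc, n₀ = s²/D = 33800/38.3 = 882.5065.
With fpc, (1 − n/N)·s²/n ≤ D requires n ≥ n₀/(1 + n₀/N) = 882.5065/(1 + 882.5065/38895) = 862.9271.
Rounding up, n = 863.

863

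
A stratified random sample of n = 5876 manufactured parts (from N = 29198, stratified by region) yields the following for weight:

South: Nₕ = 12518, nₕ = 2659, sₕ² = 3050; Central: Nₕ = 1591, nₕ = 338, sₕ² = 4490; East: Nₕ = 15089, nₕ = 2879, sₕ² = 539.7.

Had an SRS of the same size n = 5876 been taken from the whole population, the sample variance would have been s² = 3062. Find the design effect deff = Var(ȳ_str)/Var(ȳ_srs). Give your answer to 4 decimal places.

Var(ȳ_str) = Σ Wₕ²(1−fₕ)sₕ²/nₕ with Wₕ = Nₕ/29198:
  South: (12518/29198)²·(1−2659/12518)·3050/2659 = 0.16605162
  Central: (1591/29198)²·(1−338/1591)·4490/338 = 0.031063092
  East: (15089/29198)²·(1−2879/15089)·539.7/2879 = 0.040511719
  → Var(ȳ_str) = 0.23762643.
Var(ȳ_srs) = (1 − 5876/29198)·3062/5876 = 0.41623259.
deff = 0.23762643 / 0.41623259 = 0.5709.

0.5709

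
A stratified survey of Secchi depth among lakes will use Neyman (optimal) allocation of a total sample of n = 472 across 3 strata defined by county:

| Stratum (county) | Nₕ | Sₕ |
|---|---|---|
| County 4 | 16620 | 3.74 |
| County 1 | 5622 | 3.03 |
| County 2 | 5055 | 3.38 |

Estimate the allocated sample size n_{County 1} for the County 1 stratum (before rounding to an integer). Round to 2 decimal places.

83.51

Neyman allocation: nₕ = n·NₕSₕ / Σⱼ NⱼSⱼ.
Σ NⱼSⱼ = 16620·3.74 + 5622·3.03 + 5055·3.38 = 96279.36.
n_{County 1} = 472·5622·3.03 / 96279.36 = 83.51.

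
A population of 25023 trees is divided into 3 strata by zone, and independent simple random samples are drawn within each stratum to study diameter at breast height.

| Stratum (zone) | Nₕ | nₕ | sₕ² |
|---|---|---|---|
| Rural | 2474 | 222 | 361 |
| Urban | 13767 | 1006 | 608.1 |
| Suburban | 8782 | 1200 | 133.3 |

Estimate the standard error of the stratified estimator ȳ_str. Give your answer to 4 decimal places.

0.4426

Var(ȳ_str) = Σₕ Wₕ²(1 − fₕ)sₕ²/nₕ with Wₕ = Nₕ/N, N = 25023.
Rural: Wₕ = 0.09886904; term = 0.09886904²·(1 − 0.08973323)·361/222 = 0.014469168.
Urban: Wₕ = 0.55017384; term = 0.55017384²·(1 − 0.07307329)·608.1/1006 = 0.16959861.
Suburban: Wₕ = 0.35095712; term = 0.35095712²·(1 − 0.13664313)·133.3/1200 = 0.011812651.
Sum = 0.19588043.
SE = √(0.19588043) = 0.4426.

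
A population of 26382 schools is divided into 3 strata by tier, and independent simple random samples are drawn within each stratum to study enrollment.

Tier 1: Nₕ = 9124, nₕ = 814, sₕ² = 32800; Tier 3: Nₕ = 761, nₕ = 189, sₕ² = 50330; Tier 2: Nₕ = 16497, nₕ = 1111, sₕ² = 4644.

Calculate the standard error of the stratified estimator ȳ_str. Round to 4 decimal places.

Var(ȳ_str) = Σₕ Wₕ²(1 − fₕ)sₕ²/nₕ with Wₕ = Nₕ/N, N = 26382.
Tier 1: Wₕ = 0.34584186; term = 0.34584186²·(1 − 0.08921526)·32800/814 = 4.3895531.
Tier 3: Wₕ = 0.02884542; term = 0.02884542²·(1 − 0.24835742)·50330/189 = 0.16654453.
Tier 2: Wₕ = 0.62531271; term = 0.62531271²·(1 − 0.06734558)·4644/1111 = 1.5243806.
Sum = 6.0804782.
SE = √(6.0804782) = 2.4659.

2.4659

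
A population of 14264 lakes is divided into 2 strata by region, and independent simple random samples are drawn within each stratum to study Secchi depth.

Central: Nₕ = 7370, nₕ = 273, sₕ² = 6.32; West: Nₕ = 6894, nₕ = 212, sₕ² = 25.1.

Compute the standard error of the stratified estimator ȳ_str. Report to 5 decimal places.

Var(ȳ_str) = Σₕ Wₕ²(1 − fₕ)sₕ²/nₕ with Wₕ = Nₕ/N, N = 14264.
Central: Wₕ = 0.51668536; term = 0.51668536²·(1 − 0.03704206)·6.32/273 = 0.0059513304.
West: Wₕ = 0.48331464; term = 0.48331464²·(1 − 0.03075138)·25.1/212 = 0.026806058.
Sum = 0.032757388.
SE = √(0.032757388) = 0.18099.

0.18099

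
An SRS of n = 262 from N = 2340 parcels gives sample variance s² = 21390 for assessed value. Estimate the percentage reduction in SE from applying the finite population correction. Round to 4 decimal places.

f = n/N = 262/2340 = 0.11196581.
SE_no-fpc = √(s²/n) = 9.0355532; SE_fpc = √((1−f)s²/n) = 8.5147047.
Ratio = √(1−f) = 0.94235566. Reduction = 100·(1 − 0.94235566) = 5.7644%.

5.7644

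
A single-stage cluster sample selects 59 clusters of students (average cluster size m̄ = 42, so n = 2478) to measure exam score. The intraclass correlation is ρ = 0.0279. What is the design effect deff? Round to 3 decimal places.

deff = 1 + (42 − 1)·0.0279 = 1 + 1.1439 = 2.1439.

2.144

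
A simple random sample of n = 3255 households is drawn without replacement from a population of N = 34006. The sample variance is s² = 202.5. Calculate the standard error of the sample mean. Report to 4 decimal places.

0.2372

Under SRS without replacement, Var(ȳ) = (1 − f)·s²/n with f = n/N = 3255/34006 = 0.09571840.
Var(ȳ) = (1 − 0.09571840)·202.5/3255 = 0.90428160·0.062211982 = 0.05625715.
SE(ȳ) = √(0.05625715) = 0.2372.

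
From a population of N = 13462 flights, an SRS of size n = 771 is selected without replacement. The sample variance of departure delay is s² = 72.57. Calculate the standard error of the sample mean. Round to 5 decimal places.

Under SRS without replacement, Var(ȳ) = (1 − f)·s²/n with f = n/N = 771/13462 = 0.05727232.
Var(ȳ) = (1 − 0.05727232)·72.57/771 = 0.94272768·0.094124514 = 0.088733784.
SE(ȳ) = √(0.088733784) = 0.29788.

0.29788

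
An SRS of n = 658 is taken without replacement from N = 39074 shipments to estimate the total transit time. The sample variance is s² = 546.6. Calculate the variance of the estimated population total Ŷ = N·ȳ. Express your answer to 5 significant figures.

1.2469 × 10^9

Var(Ŷ) = N²·Var(ȳ) = N²·(1 − n/N)·s²/n.
f = 658/39074 = 0.01683984; Var(ȳ) = 0.98316016·546.6/658 = 0.81671025.
Var(Ŷ) = 39074² · 0.81671025 = 1.2469348 × 10^9.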